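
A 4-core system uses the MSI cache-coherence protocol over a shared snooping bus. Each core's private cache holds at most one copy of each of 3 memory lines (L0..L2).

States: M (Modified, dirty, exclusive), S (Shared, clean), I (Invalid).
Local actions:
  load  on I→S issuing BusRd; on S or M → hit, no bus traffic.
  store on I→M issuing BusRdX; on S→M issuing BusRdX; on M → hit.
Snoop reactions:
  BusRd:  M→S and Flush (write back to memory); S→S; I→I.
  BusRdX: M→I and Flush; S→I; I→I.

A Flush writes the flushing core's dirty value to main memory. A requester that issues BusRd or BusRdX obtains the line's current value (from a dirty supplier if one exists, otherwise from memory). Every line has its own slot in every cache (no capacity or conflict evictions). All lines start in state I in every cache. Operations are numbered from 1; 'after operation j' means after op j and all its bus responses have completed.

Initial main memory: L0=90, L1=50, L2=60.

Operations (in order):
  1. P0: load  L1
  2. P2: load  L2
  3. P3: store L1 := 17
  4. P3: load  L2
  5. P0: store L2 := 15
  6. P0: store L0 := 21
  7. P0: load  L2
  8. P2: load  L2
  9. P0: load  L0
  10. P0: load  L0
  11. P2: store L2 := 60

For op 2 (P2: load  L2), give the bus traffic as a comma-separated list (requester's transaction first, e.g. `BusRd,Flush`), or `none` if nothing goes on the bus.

bus = BusRd

step 1: P0: load  L1  ⟶  SIII  (L1)  txn=BusRd  M[L1]=50
step 2: P2: load  L2  ⟶  IISI  (L2)  txn=BusRd  M[L2]=60
step 3: P3: store L1 := 17  ⟶  IIIM  (L1)  txn=BusRdX  M[L1]=50
step 4: P3: load  L2  ⟶  IISS  (L2)  txn=BusRd  M[L2]=60
step 5: P0: store L2 := 15  ⟶  MIII  (L2)  txn=BusRdX  M[L2]=60
step 6: P0: store L0 := 21  ⟶  MIII  (L0)  txn=BusRdX  M[L0]=90
step 7: P0: load  L2  ⟶  MIII  (L2)  txn=∅  M[L2]=60
step 8: P2: load  L2  ⟶  SISI  (L2)  txn=BusRd+Flush  M[L2]=15
step 9: P0: load  L0  ⟶  MIII  (L0)  txn=∅  M[L0]=90
step 10: P0: load  L0  ⟶  MIII  (L0)  txn=∅  M[L0]=90
step 11: P2: store L2 := 60  ⟶  IIMI  (L2)  txn=BusRdX  M[L2]=15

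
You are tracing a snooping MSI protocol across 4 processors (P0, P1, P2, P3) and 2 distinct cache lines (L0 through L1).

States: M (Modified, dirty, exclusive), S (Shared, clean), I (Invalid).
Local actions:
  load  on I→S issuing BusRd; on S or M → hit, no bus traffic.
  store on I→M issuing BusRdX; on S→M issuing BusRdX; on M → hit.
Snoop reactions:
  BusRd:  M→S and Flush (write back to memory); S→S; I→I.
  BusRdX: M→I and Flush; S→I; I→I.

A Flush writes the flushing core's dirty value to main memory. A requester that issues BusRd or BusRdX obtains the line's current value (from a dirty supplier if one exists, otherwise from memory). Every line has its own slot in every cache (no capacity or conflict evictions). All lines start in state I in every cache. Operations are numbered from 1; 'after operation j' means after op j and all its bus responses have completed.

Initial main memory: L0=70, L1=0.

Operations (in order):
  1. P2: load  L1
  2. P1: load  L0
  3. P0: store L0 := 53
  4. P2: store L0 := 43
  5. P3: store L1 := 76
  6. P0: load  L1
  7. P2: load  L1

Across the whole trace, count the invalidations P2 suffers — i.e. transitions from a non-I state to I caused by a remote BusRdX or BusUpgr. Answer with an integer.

step 1: P2: load  L1  ⟶  IISI  (L1)  txn=BusRd  M[L1]=0
step 2: P1: load  L0  ⟶  ISII  (L0)  txn=BusRd  M[L0]=70
step 3: P0: store L0 := 53  ⟶  MIII  (L0)  txn=BusRdX  M[L0]=70
step 4: P2: store L0 := 43  ⟶  IIMI  (L0)  txn=BusRdX+Flush  M[L0]=53
step 5: P3: store L1 := 76  ⟶  IIIM  (L1)  txn=BusRdX  M[L1]=0
step 6: P0: load  L1  ⟶  SIIS  (L1)  txn=BusRd+Flush  M[L1]=76
step 7: P2: load  L1  ⟶  SISS  (L1)  txn=BusRd  M[L1]=76

invalidations = 1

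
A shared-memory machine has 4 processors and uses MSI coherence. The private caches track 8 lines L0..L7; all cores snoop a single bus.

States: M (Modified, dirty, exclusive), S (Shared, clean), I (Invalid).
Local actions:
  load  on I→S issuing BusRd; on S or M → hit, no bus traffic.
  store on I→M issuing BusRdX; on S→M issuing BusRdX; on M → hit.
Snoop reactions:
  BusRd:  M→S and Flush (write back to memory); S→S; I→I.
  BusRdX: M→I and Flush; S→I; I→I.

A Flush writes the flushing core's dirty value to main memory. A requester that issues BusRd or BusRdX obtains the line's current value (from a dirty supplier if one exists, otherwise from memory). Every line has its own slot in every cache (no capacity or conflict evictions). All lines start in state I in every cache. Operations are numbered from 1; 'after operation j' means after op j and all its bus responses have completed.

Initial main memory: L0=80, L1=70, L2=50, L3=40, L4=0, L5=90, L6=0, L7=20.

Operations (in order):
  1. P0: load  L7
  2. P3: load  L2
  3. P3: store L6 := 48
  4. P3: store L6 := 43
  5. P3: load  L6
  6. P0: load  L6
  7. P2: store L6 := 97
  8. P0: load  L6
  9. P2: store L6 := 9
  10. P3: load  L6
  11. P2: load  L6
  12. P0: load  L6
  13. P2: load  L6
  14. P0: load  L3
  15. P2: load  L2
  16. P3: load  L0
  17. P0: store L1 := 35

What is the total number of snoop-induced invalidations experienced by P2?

step 1: P0: load  L7  ⟶  SIII  (L7)  txn=BusRd  M[L7]=20
step 2: P3: load  L2  ⟶  IIIS  (L2)  txn=BusRd  M[L2]=50
step 3: P3: store L6 := 48  ⟶  IIIM  (L6)  txn=BusRdX  M[L6]=0
step 4: P3: store L6 := 43  ⟶  IIIM  (L6)  txn=∅  M[L6]=0
step 5: P3: load  L6  ⟶  IIIM  (L6)  txn=∅  M[L6]=0
step 6: P0: load  L6  ⟶  SIIS  (L6)  txn=BusRd+Flush  M[L6]=43
step 7: P2: store L6 := 97  ⟶  IIMI  (L6)  txn=BusRdX  M[L6]=43
step 8: P0: load  L6  ⟶  SISI  (L6)  txn=BusRd+Flush  M[L6]=97
step 9: P2: store L6 := 9  ⟶  IIMI  (L6)  txn=BusRdX  M[L6]=97
step 10: P3: load  L6  ⟶  IISS  (L6)  txn=BusRd+Flush  M[L6]=9
step 11: P2: load  L6  ⟶  IISS  (L6)  txn=∅  M[L6]=9
step 12: P0: load  L6  ⟶  SISS  (L6)  txn=BusRd  M[L6]=9
step 13: P2: load  L6  ⟶  SISS  (L6)  txn=∅  M[L6]=9
step 14: P0: load  L3  ⟶  SIII  (L3)  txn=BusRd  M[L3]=40
step 15: P2: load  L2  ⟶  IISS  (L2)  txn=BusRd  M[L2]=50
step 16: P3: load  L0  ⟶  IIIS  (L0)  txn=BusRd  M[L0]=80
step 17: P0: store L1 := 35  ⟶  MIII  (L1)  txn=BusRdX  M[L1]=70

invalidations = 0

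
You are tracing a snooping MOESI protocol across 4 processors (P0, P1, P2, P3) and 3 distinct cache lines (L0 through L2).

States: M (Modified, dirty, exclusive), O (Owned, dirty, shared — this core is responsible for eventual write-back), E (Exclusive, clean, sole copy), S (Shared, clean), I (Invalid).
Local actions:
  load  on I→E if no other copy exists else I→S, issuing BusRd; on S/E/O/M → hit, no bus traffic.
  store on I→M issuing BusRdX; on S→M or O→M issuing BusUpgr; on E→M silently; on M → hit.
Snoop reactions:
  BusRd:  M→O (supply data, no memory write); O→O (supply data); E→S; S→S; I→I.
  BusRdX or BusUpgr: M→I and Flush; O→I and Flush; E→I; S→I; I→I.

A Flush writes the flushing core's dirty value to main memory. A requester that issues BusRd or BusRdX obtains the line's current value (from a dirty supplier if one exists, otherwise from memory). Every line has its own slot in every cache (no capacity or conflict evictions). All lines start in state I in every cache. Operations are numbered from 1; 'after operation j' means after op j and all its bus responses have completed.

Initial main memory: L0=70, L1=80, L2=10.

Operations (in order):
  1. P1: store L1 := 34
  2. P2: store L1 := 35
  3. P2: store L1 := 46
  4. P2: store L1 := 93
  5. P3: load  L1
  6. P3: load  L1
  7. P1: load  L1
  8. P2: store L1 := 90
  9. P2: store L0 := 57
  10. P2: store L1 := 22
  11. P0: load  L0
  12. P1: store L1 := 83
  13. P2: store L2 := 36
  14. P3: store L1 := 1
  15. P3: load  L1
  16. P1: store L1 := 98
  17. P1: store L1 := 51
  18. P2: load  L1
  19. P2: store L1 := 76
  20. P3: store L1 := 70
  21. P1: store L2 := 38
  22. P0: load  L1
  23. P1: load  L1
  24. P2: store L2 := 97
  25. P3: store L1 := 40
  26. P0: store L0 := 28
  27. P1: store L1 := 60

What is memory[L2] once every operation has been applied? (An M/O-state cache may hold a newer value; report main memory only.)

[1] P1: store L1 := 34 | P0:I, P1:M(34), P2:I, P3:I | bus: BusRdX
[2] P2: store L1 := 35 | P0:I, P1:I, P2:M(35), P3:I | bus: BusRdX,Flush
[3] P2: store L1 := 46 | P0:I, P1:I, P2:M(46), P3:I | bus: none
[4] P2: store L1 := 93 | P0:I, P1:I, P2:M(93), P3:I | bus: none
[5] P3: load  L1 | P0:I, P1:I, P2:O(93), P3:S(93) | bus: BusRd
[6] P3: load  L1 | P0:I, P1:I, P2:O(93), P3:S(93) | bus: none
[7] P1: load  L1 | P0:I, P1:S(93), P2:O(93), P3:S(93) | bus: BusRd
[8] P2: store L1 := 90 | P0:I, P1:I, P2:M(90), P3:I | bus: BusUpgr
[9] P2: store L0 := 57 | P0:I, P1:I, P2:M(57), P3:I | bus: BusRdX
[10] P2: store L1 := 22 | P0:I, P1:I, P2:M(22), P3:I | bus: none
[11] P0: load  L0 | P0:S(57), P1:I, P2:O(57), P3:I | bus: BusRd
[12] P1: store L1 := 83 | P0:I, P1:M(83), P2:I, P3:I | bus: BusRdX,Flush
[13] P2: store L2 := 36 | P0:I, P1:I, P2:M(36), P3:I | bus: BusRdX
[14] P3: store L1 := 1 | P0:I, P1:I, P2:I, P3:M(1) | bus: BusRdX,Flush
[15] P3: load  L1 | P0:I, P1:I, P2:I, P3:M(1) | bus: none
[16] P1: store L1 := 98 | P0:I, P1:M(98), P2:I, P3:I | bus: BusRdX,Flush
[17] P1: store L1 := 51 | P0:I, P1:M(51), P2:I, P3:I | bus: none
[18] P2: load  L1 | P0:I, P1:O(51), P2:S(51), P3:I | bus: BusRd
[19] P2: store L1 := 76 | P0:I, P1:I, P2:M(76), P3:I | bus: BusUpgr,Flush
[20] P3: store L1 := 70 | P0:I, P1:I, P2:I, P3:M(70) | bus: BusRdX,Flush
[21] P1: store L2 := 38 | P0:I, P1:M(38), P2:I, P3:I | bus: BusRdX,Flush
[22] P0: load  L1 | P0:S(70), P1:I, P2:I, P3:O(70) | bus: BusRd
[23] P1: load  L1 | P0:S(70), P1:S(70), P2:I, P3:O(70) | bus: BusRd
[24] P2: store L2 := 97 | P0:I, P1:I, P2:M(97), P3:I | bus: BusRdX,Flush
[25] P3: store L1 := 40 | P0:I, P1:I, P2:I, P3:M(40) | bus: BusUpgr
[26] P0: store L0 := 28 | P0:M(28), P1:I, P2:I, P3:I | bus: BusUpgr,Flush
[27] P1: store L1 := 60 | P0:I, P1:M(60), P2:I, P3:I | bus: BusRdX,Flush

memory[L2] = 38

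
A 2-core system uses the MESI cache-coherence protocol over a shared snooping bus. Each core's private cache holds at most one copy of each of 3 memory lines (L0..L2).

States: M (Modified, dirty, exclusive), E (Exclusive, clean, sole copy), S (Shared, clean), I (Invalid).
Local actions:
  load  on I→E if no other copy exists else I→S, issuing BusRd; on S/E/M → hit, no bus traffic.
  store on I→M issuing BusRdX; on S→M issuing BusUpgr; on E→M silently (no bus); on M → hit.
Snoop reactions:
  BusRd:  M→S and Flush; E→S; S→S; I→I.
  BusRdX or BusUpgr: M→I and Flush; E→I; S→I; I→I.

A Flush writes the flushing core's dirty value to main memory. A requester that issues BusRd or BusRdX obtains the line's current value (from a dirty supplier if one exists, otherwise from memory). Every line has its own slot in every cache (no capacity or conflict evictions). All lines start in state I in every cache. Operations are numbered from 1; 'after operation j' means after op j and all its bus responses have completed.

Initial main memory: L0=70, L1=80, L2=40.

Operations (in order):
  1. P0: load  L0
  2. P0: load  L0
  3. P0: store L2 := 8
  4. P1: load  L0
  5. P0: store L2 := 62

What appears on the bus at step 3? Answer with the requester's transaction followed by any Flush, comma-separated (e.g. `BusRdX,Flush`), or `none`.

bus = BusRdX

  op1 P0: load  L0 → E/I on L0; bus BusRd; mem=70
  op2 P0: load  L0 → E/I on L0; bus (none); mem=70
  op3 P0: store L2 := 8 → M/I on L2; bus BusRdX; mem=40
  op4 P1: load  L0 → S/S on L0; bus BusRd; mem=70
  op5 P0: store L2 := 62 → M/I on L2; bus (none); mem=40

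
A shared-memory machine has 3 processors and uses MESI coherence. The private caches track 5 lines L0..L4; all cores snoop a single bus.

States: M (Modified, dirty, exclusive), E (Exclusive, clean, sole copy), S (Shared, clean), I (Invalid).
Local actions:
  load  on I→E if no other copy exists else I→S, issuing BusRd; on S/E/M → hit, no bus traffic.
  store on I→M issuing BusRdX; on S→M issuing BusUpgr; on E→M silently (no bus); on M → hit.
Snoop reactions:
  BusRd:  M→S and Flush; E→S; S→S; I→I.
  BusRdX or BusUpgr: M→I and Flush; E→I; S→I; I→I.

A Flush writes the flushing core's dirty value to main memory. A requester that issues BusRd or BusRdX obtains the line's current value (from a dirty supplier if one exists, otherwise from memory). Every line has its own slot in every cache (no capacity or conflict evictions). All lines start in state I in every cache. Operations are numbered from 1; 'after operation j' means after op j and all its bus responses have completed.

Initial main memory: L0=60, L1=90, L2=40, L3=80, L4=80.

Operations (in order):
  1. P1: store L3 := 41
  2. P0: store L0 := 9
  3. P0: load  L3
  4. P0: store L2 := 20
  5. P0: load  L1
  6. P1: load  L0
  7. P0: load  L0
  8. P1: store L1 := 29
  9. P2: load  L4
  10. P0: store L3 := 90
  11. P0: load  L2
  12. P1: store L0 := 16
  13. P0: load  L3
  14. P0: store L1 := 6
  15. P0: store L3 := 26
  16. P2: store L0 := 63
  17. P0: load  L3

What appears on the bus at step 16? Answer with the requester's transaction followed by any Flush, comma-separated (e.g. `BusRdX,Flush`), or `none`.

  op1 P1: store L3 := 41 → I/M/I on L3; bus BusRdX; mem=80
  op2 P0: store L0 := 9 → M/I/I on L0; bus BusRdX; mem=60
  op3 P0: load  L3 → S/S/I on L3; bus BusRd Flush; mem=41
  op4 P0: store L2 := 20 → M/I/I on L2; bus BusRdX; mem=40
  op5 P0: load  L1 → E/I/I on L1; bus BusRd; mem=90
  op6 P1: load  L0 → S/S/I on L0; bus BusRd Flush; mem=9
  op7 P0: load  L0 → S/S/I on L0; bus (none); mem=9
  op8 P1: store L1 := 29 → I/M/I on L1; bus BusRdX; mem=90
  op9 P2: load  L4 → I/I/E on L4; bus BusRd; mem=80
  op10 P0: store L3 := 90 → M/I/I on L3; bus BusUpgr; mem=41
  op11 P0: load  L2 → M/I/I on L2; bus (none); mem=40
  op12 P1: store L0 := 16 → I/M/I on L0; bus BusUpgr; mem=9
  op13 P0: load  L3 → M/I/I on L3; bus (none); mem=41
  op14 P0: store L1 := 6 → M/I/I on L1; bus BusRdX Flush; mem=29
  op15 P0: store L3 := 26 → M/I/I on L3; bus (none); mem=41
  op16 P2: store L0 := 63 → I/I/M on L0; bus BusRdX Flush; mem=16
  op17 P0: load  L3 → M/I/I on L3; bus (none); mem=41

bus = BusRdX,Flush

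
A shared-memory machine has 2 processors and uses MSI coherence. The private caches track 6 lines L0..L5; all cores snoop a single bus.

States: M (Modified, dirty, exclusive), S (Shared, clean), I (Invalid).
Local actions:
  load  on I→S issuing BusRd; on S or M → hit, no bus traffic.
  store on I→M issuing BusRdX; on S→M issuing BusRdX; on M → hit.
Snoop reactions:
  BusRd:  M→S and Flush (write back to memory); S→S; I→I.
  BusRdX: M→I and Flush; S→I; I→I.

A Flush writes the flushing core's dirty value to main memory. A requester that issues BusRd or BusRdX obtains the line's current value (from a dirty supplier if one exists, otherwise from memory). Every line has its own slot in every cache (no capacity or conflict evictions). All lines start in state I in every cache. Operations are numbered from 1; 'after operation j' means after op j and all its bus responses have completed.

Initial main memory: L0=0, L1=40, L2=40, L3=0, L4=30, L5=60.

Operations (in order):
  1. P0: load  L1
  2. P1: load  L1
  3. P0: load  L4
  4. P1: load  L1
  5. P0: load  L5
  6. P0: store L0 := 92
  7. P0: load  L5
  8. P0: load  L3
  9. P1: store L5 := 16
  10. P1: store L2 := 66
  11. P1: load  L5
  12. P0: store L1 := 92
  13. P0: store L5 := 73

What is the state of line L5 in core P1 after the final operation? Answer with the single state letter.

1. P0: load  L1  bus=[BusRd]  L1: P0=S P1=I  mem[L1]=40
2. P1: load  L1  bus=[BusRd]  L1: P0=S P1=S  mem[L1]=40
3. P0: load  L4  bus=[BusRd]  L4: P0=S P1=I  mem[L4]=30
4. P1: load  L1  bus=[-]  L1: P0=S P1=S  mem[L1]=40
5. P0: load  L5  bus=[BusRd]  L5: P0=S P1=I  mem[L5]=60
6. P0: store L0 := 92  bus=[BusRdX]  L0: P0=M P1=I  mem[L0]=0
7. P0: load  L5  bus=[-]  L5: P0=S P1=I  mem[L5]=60
8. P0: load  L3  bus=[BusRd]  L3: P0=S P1=I  mem[L3]=0
9. P1: store L5 := 16  bus=[BusRdX]  L5: P0=I P1=M  mem[L5]=60
10. P1: store L2 := 66  bus=[BusRdX]  L2: P0=I P1=M  mem[L2]=40
11. P1: load  L5  bus=[-]  L5: P0=I P1=M  mem[L5]=60
12. P0: store L1 := 92  bus=[BusRdX]  L1: P0=M P1=I  mem[L1]=40
13. P0: store L5 := 73  bus=[BusRdX,Flush]  L5: P0=M P1=I  mem[L5]=16

state = I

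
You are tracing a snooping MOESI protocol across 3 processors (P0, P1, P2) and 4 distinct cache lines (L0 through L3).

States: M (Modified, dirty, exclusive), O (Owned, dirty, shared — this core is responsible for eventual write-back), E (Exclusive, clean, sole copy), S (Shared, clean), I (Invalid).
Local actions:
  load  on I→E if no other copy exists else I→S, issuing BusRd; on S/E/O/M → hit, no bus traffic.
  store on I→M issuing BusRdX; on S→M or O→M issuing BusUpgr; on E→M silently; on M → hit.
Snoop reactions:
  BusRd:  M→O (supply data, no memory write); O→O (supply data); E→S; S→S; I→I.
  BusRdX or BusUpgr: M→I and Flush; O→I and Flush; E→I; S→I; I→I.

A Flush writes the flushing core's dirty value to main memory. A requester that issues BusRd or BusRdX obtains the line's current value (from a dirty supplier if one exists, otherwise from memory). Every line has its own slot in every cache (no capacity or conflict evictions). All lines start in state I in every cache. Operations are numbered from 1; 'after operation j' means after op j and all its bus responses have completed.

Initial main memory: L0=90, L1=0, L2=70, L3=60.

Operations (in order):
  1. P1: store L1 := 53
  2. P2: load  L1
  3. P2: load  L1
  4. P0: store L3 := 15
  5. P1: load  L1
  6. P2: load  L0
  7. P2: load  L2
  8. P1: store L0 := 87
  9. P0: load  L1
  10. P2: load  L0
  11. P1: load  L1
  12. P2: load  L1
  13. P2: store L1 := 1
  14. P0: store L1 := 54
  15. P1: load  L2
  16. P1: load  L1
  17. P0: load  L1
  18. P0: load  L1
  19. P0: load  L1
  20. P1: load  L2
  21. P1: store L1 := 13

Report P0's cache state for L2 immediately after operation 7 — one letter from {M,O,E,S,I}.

state = I

step 1: P1: store L1 := 53  ⟶  IMI  (L1)  txn=BusRdX  M[L1]=0
step 2: P2: load  L1  ⟶  IOS  (L1)  txn=BusRd  M[L1]=0
step 3: P2: load  L1  ⟶  IOS  (L1)  txn=∅  M[L1]=0
step 4: P0: store L3 := 15  ⟶  MII  (L3)  txn=BusRdX  M[L3]=60
step 5: P1: load  L1  ⟶  IOS  (L1)  txn=∅  M[L1]=0
step 6: P2: load  L0  ⟶  IIE  (L0)  txn=BusRd  M[L0]=90
step 7: P2: load  L2  ⟶  IIE  (L2)  txn=BusRd  M[L2]=70
step 8: P1: store L0 := 87  ⟶  IMI  (L0)  txn=BusRdX  M[L0]=90
step 9: P0: load  L1  ⟶  SOS  (L1)  txn=BusRd  M[L1]=0
step 10: P2: load  L0  ⟶  IOS  (L0)  txn=BusRd  M[L0]=90
step 11: P1: load  L1  ⟶  SOS  (L1)  txn=∅  M[L1]=0
step 12: P2: load  L1  ⟶  SOS  (L1)  txn=∅  M[L1]=0
step 13: P2: store L1 := 1  ⟶  IIM  (L1)  txn=BusUpgr+Flush  M[L1]=53
step 14: P0: store L1 := 54  ⟶  MII  (L1)  txn=BusRdX+Flush  M[L1]=1
step 15: P1: load  L2  ⟶  ISS  (L2)  txn=BusRd  M[L2]=70
step 16: P1: load  L1  ⟶  OSI  (L1)  txn=BusRd  M[L1]=1
step 17: P0: load  L1  ⟶  OSI  (L1)  txn=∅  M[L1]=1
step 18: P0: load  L1  ⟶  OSI  (L1)  txn=∅  M[L1]=1
step 19: P0: load  L1  ⟶  OSI  (L1)  txn=∅  M[L1]=1
step 20: P1: load  L2  ⟶  ISS  (L2)  txn=∅  M[L2]=70
step 21: P1: store L1 := 13  ⟶  IMI  (L1)  txn=BusUpgr+Flush  M[L1]=54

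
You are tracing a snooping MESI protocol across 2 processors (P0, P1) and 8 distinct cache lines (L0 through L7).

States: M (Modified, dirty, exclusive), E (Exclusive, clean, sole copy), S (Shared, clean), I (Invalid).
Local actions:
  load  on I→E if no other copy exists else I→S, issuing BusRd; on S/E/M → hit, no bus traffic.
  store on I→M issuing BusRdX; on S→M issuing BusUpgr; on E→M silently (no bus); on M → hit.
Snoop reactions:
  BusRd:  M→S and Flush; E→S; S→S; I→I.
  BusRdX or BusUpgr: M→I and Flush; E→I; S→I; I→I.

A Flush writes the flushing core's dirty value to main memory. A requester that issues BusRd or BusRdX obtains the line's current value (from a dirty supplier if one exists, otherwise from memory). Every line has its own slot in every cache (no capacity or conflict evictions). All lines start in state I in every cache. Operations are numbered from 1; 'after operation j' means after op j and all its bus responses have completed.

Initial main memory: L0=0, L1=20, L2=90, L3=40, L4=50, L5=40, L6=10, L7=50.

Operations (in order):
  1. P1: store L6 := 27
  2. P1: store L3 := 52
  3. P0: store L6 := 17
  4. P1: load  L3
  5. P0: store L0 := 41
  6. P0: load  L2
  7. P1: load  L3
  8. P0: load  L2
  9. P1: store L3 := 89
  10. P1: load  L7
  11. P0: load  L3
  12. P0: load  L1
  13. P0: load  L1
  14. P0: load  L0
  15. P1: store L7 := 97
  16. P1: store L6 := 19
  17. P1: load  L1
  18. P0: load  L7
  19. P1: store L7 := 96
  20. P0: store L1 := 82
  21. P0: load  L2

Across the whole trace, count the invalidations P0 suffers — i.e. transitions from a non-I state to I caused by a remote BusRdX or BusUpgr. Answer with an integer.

[1] P1: store L6 := 27 | P0:I, P1:M(27) | bus: BusRdX
[2] P1: store L3 := 52 | P0:I, P1:M(52) | bus: BusRdX
[3] P0: store L6 := 17 | P0:M(17), P1:I | bus: BusRdX,Flush
[4] P1: load  L3 | P0:I, P1:M(52) | bus: none
[5] P0: store L0 := 41 | P0:M(41), P1:I | bus: BusRdX
[6] P0: load  L2 | P0:E(90), P1:I | bus: BusRd
[7] P1: load  L3 | P0:I, P1:M(52) | bus: none
[8] P0: load  L2 | P0:E(90), P1:I | bus: none
[9] P1: store L3 := 89 | P0:I, P1:M(89) | bus: none
[10] P1: load  L7 | P0:I, P1:E(50) | bus: BusRd
[11] P0: load  L3 | P0:S(89), P1:S(89) | bus: BusRd,Flush
[12] P0: load  L1 | P0:E(20), P1:I | bus: BusRd
[13] P0: load  L1 | P0:E(20), P1:I | bus: none
[14] P0: load  L0 | P0:M(41), P1:I | bus: none
[15] P1: store L7 := 97 | P0:I, P1:M(97) | bus: none
[16] P1: store L6 := 19 | P0:I, P1:M(19) | bus: BusRdX,Flush
[17] P1: load  L1 | P0:S(20), P1:S(20) | bus: BusRd
[18] P0: load  L7 | P0:S(97), P1:S(97) | bus: BusRd,Flush
[19] P1: store L7 := 96 | P0:I, P1:M(96) | bus: BusUpgr
[20] P0: store L1 := 82 | P0:M(82), P1:I | bus: BusUpgr
[21] P0: load  L2 | P0:E(90), P1:I | bus: none

invalidations = 2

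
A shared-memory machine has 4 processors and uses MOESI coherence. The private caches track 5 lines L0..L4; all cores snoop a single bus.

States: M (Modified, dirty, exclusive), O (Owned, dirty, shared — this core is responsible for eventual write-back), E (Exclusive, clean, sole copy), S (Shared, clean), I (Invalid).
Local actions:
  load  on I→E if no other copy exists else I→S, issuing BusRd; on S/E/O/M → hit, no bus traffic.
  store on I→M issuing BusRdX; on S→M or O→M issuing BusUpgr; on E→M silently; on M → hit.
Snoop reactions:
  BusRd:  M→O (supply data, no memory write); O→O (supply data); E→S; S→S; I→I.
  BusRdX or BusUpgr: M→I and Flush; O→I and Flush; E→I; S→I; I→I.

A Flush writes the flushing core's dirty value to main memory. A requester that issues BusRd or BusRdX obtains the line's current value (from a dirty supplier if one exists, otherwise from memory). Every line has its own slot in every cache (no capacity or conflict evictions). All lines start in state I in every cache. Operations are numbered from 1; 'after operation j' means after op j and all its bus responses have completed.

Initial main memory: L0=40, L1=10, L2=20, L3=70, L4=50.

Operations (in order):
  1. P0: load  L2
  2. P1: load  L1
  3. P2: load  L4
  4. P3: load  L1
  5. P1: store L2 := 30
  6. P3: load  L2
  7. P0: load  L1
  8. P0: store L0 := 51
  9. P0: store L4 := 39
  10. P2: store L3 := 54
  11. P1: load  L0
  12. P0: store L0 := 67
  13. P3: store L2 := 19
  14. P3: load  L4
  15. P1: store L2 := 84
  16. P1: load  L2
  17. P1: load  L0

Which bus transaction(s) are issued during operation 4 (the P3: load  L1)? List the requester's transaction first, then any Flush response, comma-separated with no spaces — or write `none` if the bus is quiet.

bus = BusRd

step 1: P0: load  L2  ⟶  EIII  (L2)  txn=BusRd  M[L2]=20
step 2: P1: load  L1  ⟶  IEII  (L1)  txn=BusRd  M[L1]=10
step 3: P2: load  L4  ⟶  IIEI  (L4)  txn=BusRd  M[L4]=50
step 4: P3: load  L1  ⟶  ISIS  (L1)  txn=BusRd  M[L1]=10
step 5: P1: store L2 := 30  ⟶  IMII  (L2)  txn=BusRdX  M[L2]=20
step 6: P3: load  L2  ⟶  IOIS  (L2)  txn=BusRd  M[L2]=20
step 7: P0: load  L1  ⟶  SSIS  (L1)  txn=BusRd  M[L1]=10
step 8: P0: store L0 := 51  ⟶  MIII  (L0)  txn=BusRdX  M[L0]=40
step 9: P0: store L4 := 39  ⟶  MIII  (L4)  txn=BusRdX  M[L4]=50
step 10: P2: store L3 := 54  ⟶  IIMI  (L3)  txn=BusRdX  M[L3]=70
step 11: P1: load  L0  ⟶  OSII  (L0)  txn=BusRd  M[L0]=40
step 12: P0: store L0 := 67  ⟶  MIII  (L0)  txn=BusUpgr  M[L0]=40
step 13: P3: store L2 := 19  ⟶  IIIM  (L2)  txn=BusUpgr+Flush  M[L2]=30
step 14: P3: load  L4  ⟶  OIIS  (L4)  txn=BusRd  M[L4]=50
step 15: P1: store L2 := 84  ⟶  IMII  (L2)  txn=BusRdX+Flush  M[L2]=19
step 16: P1: load  L2  ⟶  IMII  (L2)  txn=∅  M[L2]=19
step 17: P1: load  L0  ⟶  OSII  (L0)  txn=BusRd  M[L0]=40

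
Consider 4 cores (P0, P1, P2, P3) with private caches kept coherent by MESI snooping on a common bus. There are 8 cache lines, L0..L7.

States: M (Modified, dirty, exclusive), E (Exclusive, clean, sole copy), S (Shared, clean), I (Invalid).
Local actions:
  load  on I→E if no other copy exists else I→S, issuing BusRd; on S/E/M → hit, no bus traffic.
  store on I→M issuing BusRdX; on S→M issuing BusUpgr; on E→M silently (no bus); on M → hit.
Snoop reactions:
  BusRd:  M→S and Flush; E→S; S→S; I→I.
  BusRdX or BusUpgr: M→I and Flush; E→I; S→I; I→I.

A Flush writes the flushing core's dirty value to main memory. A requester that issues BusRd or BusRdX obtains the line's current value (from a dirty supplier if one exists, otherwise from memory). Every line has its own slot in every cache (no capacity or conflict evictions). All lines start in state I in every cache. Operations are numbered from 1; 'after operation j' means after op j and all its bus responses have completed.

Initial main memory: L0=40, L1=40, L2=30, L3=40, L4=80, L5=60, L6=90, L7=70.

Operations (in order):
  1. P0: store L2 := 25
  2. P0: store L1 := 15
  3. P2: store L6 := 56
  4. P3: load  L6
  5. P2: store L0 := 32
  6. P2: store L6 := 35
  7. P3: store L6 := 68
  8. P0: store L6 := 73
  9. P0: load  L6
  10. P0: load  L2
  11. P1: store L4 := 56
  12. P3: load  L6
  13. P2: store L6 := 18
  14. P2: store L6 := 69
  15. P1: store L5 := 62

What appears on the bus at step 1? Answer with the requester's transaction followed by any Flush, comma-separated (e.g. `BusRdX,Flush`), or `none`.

bus = BusRdX

1. P0: store L2 := 25  bus=[BusRdX]  L2: P0=M P1=I P2=I P3=I  mem[L2]=30
2. P0: store L1 := 15  bus=[BusRdX]  L1: P0=M P1=I P2=I P3=I  mem[L1]=40
3. P2: store L6 := 56  bus=[BusRdX]  L6: P0=I P1=I P2=M P3=I  mem[L6]=90
4. P3: load  L6  bus=[BusRd,Flush]  L6: P0=I P1=I P2=S P3=S  mem[L6]=56
5. P2: store L0 := 32  bus=[BusRdX]  L0: P0=I P1=I P2=M P3=I  mem[L0]=40
6. P2: store L6 := 35  bus=[BusUpgr]  L6: P0=I P1=I P2=M P3=I  mem[L6]=56
7. P3: store L6 := 68  bus=[BusRdX,Flush]  L6: P0=I P1=I P2=I P3=M  mem[L6]=35
8. P0: store L6 := 73  bus=[BusRdX,Flush]  L6: P0=M P1=I P2=I P3=I  mem[L6]=68
9. P0: load  L6  bus=[-]  L6: P0=M P1=I P2=I P3=I  mem[L6]=68
10. P0: load  L2  bus=[-]  L2: P0=M P1=I P2=I P3=I  mem[L2]=30
11. P1: store L4 := 56  bus=[BusRdX]  L4: P0=I P1=M P2=I P3=I  mem[L4]=80
12. P3: load  L6  bus=[BusRd,Flush]  L6: P0=S P1=I P2=I P3=S  mem[L6]=73
13. P2: store L6 := 18  bus=[BusRdX]  L6: P0=I P1=I P2=M P3=I  mem[L6]=73
14. P2: store L6 := 69  bus=[-]  L6: P0=I P1=I P2=M P3=I  mem[L6]=73
15. P1: store L5 := 62  bus=[BusRdX]  L5: P0=I P1=M P2=I P3=I  mem[L5]=60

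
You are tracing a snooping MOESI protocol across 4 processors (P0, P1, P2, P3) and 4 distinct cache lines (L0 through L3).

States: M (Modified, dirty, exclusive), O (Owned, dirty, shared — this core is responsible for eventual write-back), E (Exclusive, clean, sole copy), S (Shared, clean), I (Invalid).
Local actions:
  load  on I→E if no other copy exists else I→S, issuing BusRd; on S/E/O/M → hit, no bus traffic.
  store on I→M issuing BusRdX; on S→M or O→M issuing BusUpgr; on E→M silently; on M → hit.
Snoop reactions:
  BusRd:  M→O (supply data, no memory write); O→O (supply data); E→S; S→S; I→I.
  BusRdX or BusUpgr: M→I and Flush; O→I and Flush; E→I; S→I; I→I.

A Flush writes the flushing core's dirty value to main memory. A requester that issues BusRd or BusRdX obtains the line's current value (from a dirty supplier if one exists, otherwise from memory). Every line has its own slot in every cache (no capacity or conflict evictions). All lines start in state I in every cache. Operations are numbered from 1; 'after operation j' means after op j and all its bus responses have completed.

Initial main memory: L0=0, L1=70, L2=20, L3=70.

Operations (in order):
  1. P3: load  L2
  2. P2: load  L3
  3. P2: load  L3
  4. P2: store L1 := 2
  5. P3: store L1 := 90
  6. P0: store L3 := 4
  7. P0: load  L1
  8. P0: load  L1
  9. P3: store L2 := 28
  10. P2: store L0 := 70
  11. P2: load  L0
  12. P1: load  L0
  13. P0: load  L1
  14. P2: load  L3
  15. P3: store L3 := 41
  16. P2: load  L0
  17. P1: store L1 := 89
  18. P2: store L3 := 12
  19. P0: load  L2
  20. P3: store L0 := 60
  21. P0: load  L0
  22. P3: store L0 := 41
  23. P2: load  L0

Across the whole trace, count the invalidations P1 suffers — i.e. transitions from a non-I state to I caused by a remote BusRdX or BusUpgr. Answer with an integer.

  op1 P3: load  L2 → I/I/I/E on L2; bus BusRd; mem=20
  op2 P2: load  L3 → I/I/E/I on L3; bus BusRd; mem=70
  op3 P2: load  L3 → I/I/E/I on L3; bus (none); mem=70
  op4 P2: store L1 := 2 → I/I/M/I on L1; bus BusRdX; mem=70
  op5 P3: store L1 := 90 → I/I/I/M on L1; bus BusRdX Flush; mem=2
  op6 P0: store L3 := 4 → M/I/I/I on L3; bus BusRdX; mem=70
  op7 P0: load  L1 → S/I/I/O on L1; bus BusRd; mem=2
  op8 P0: load  L1 → S/I/I/O on L1; bus (none); mem=2
  op9 P3: store L2 := 28 → I/I/I/M on L2; bus (none); mem=20
  op10 P2: store L0 := 70 → I/I/M/I on L0; bus BusRdX; mem=0
  op11 P2: load  L0 → I/I/M/I on L0; bus (none); mem=0
  op12 P1: load  L0 → I/S/O/I on L0; bus BusRd; mem=0
  op13 P0: load  L1 → S/I/I/O on L1; bus (none); mem=2
  op14 P2: load  L3 → O/I/S/I on L3; bus BusRd; mem=70
  op15 P3: store L3 := 41 → I/I/I/M on L3; bus BusRdX Flush; mem=4
  op16 P2: load  L0 → I/S/O/I on L0; bus (none); mem=0
  op17 P1: store L1 := 89 → I/M/I/I on L1; bus BusRdX Flush; mem=90
  op18 P2: store L3 := 12 → I/I/M/I on L3; bus BusRdX Flush; mem=41
  op19 P0: load  L2 → S/I/I/O on L2; bus BusRd; mem=20
  op20 P3: store L0 := 60 → I/I/I/M on L0; bus BusRdX Flush; mem=70
  op21 P0: load  L0 → S/I/I/O on L0; bus BusRd; mem=70
  op22 P3: store L0 := 41 → I/I/I/M on L0; bus BusUpgr; mem=70
  op23 P2: load  L0 → I/I/S/O on L0; bus BusRd; mem=70

invalidations = 1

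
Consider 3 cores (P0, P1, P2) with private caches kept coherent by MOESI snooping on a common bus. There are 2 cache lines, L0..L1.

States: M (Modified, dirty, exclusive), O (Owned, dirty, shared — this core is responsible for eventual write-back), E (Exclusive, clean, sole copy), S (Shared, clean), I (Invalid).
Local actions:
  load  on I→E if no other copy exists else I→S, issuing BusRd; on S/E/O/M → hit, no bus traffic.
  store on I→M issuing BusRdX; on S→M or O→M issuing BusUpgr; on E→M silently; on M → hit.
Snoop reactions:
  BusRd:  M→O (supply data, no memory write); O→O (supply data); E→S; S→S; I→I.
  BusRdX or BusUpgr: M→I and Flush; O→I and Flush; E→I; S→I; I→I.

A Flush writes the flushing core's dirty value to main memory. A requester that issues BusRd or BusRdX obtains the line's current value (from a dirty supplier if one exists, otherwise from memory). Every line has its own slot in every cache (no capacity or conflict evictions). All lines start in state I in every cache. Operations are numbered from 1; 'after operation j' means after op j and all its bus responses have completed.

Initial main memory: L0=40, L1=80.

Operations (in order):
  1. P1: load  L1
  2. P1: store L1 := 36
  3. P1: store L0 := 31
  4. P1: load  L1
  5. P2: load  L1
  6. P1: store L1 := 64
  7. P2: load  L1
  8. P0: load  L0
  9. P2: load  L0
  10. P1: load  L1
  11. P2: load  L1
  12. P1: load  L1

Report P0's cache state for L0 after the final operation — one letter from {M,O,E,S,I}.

state = S

[1] P1: load  L1 | P0:I, P1:E(80), P2:I | bus: BusRd
[2] P1: store L1 := 36 | P0:I, P1:M(36), P2:I | bus: none
[3] P1: store L0 := 31 | P0:I, P1:M(31), P2:I | bus: BusRdX
[4] P1: load  L1 | P0:I, P1:M(36), P2:I | bus: none
[5] P2: load  L1 | P0:I, P1:O(36), P2:S(36) | bus: BusRd
[6] P1: store L1 := 64 | P0:I, P1:M(64), P2:I | bus: BusUpgr
[7] P2: load  L1 | P0:I, P1:O(64), P2:S(64) | bus: BusRd
[8] P0: load  L0 | P0:S(31), P1:O(31), P2:I | bus: BusRd
[9] P2: load  L0 | P0:S(31), P1:O(31), P2:S(31) | bus: BusRd
[10] P1: load  L1 | P0:I, P1:O(64), P2:S(64) | bus: none
[11] P2: load  L1 | P0:I, P1:O(64), P2:S(64) | bus: none
[12] P1: load  L1 | P0:I, P1:O(64), P2:S(64) | bus: none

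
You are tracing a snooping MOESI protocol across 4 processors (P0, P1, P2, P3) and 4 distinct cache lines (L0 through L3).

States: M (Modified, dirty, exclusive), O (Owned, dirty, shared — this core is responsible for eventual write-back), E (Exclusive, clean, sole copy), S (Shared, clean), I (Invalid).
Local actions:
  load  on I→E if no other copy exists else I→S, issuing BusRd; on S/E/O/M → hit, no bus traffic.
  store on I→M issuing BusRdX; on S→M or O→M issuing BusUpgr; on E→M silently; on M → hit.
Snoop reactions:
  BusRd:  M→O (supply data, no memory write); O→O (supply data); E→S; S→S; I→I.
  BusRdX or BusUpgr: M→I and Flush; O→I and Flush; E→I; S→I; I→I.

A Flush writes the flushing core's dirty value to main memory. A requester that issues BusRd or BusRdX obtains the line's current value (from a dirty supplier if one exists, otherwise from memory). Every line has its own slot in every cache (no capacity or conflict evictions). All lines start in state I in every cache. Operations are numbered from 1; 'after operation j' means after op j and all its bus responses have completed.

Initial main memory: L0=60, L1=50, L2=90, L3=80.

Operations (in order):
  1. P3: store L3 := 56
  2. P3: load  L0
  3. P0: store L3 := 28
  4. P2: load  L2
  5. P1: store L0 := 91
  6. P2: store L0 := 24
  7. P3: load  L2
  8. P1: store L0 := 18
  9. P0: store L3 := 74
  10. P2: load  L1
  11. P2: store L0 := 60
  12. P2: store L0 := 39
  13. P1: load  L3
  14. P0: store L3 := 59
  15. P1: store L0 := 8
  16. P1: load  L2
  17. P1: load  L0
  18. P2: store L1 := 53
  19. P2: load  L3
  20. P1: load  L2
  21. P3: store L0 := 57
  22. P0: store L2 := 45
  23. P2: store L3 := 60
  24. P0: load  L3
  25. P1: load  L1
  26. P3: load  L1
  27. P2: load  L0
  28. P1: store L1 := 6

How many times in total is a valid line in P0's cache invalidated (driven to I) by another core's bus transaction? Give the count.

step 1: P3: store L3 := 56  ⟶  IIIM  (L3)  txn=BusRdX  M[L3]=80
step 2: P3: load  L0  ⟶  IIIE  (L0)  txn=BusRd  M[L0]=60
step 3: P0: store L3 := 28  ⟶  MIII  (L3)  txn=BusRdX+Flush  M[L3]=56
step 4: P2: load  L2  ⟶  IIEI  (L2)  txn=BusRd  M[L2]=90
step 5: P1: store L0 := 91  ⟶  IMII  (L0)  txn=BusRdX  M[L0]=60
step 6: P2: store L0 := 24  ⟶  IIMI  (L0)  txn=BusRdX+Flush  M[L0]=91
step 7: P3: load  L2  ⟶  IISS  (L2)  txn=BusRd  M[L2]=90
step 8: P1: store L0 := 18  ⟶  IMII  (L0)  txn=BusRdX+Flush  M[L0]=24
step 9: P0: store L3 := 74  ⟶  MIII  (L3)  txn=∅  M[L3]=56
step 10: P2: load  L1  ⟶  IIEI  (L1)  txn=BusRd  M[L1]=50
step 11: P2: store L0 := 60  ⟶  IIMI  (L0)  txn=BusRdX+Flush  M[L0]=18
step 12: P2: store L0 := 39  ⟶  IIMI  (L0)  txn=∅  M[L0]=18
step 13: P1: load  L3  ⟶  OSII  (L3)  txn=BusRd  M[L3]=56
step 14: P0: store L3 := 59  ⟶  MIII  (L3)  txn=BusUpgr  M[L3]=56
step 15: P1: store L0 := 8  ⟶  IMII  (L0)  txn=BusRdX+Flush  M[L0]=39
step 16: P1: load  L2  ⟶  ISSS  (L2)  txn=BusRd  M[L2]=90
step 17: P1: load  L0  ⟶  IMII  (L0)  txn=∅  M[L0]=39
step 18: P2: store L1 := 53  ⟶  IIMI  (L1)  txn=∅  M[L1]=50
step 19: P2: load  L3  ⟶  OISI  (L3)  txn=BusRd  M[L3]=56
step 20: P1: load  L2  ⟶  ISSS  (L2)  txn=∅  M[L2]=90
step 21: P3: store L0 := 57  ⟶  IIIM  (L0)  txn=BusRdX+Flush  M[L0]=8
step 22: P0: store L2 := 45  ⟶  MIII  (L2)  txn=BusRdX  M[L2]=90
step 23: P2: store L3 := 60  ⟶  IIMI  (L3)  txn=BusUpgr+Flush  M[L3]=59
step 24: P0: load  L3  ⟶  SIOI  (L3)  txn=BusRd  M[L3]=59
step 25: P1: load  L1  ⟶  ISOI  (L1)  txn=BusRd  M[L1]=50
step 26: P3: load  L1  ⟶  ISOS  (L1)  txn=BusRd  M[L1]=50
step 27: P2: load  L0  ⟶  IISO  (L0)  txn=BusRd  M[L0]=8
step 28: P1: store L1 := 6  ⟶  IMII  (L1)  txn=BusUpgr+Flush  M[L1]=53

invalidations = 1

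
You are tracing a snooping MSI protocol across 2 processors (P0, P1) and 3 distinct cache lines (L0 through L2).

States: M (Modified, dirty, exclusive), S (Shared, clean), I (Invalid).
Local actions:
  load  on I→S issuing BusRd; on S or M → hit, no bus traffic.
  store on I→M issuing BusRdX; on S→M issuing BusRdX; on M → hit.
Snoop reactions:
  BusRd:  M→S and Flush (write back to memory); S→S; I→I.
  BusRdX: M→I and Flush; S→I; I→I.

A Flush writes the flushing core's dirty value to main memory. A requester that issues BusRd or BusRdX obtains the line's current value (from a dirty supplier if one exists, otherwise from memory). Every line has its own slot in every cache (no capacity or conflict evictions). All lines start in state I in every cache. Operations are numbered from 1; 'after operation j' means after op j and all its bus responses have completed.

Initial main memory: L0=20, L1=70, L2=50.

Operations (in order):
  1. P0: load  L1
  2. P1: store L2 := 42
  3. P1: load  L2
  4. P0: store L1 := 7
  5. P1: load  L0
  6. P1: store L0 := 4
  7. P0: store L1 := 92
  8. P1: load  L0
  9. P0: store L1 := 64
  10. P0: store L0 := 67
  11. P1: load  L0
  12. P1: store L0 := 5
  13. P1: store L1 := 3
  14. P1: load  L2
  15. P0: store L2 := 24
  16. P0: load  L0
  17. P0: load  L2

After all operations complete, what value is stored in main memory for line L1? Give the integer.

1. P0: load  L1  bus=[BusRd]  L1: P0=S P1=I  mem[L1]=70
2. P1: store L2 := 42  bus=[BusRdX]  L2: P0=I P1=M  mem[L2]=50
3. P1: load  L2  bus=[-]  L2: P0=I P1=M  mem[L2]=50
4. P0: store L1 := 7  bus=[BusRdX]  L1: P0=M P1=I  mem[L1]=70
5. P1: load  L0  bus=[BusRd]  L0: P0=I P1=S  mem[L0]=20
6. P1: store L0 := 4  bus=[BusRdX]  L0: P0=I P1=M  mem[L0]=20
7. P0: store L1 := 92  bus=[-]  L1: P0=M P1=I  mem[L1]=70
8. P1: load  L0  bus=[-]  L0: P0=I P1=M  mem[L0]=20
9. P0: store L1 := 64  bus=[-]  L1: P0=M P1=I  mem[L1]=70
10. P0: store L0 := 67  bus=[BusRdX,Flush]  L0: P0=M P1=I  mem[L0]=4
11. P1: load  L0  bus=[BusRd,Flush]  L0: P0=S P1=S  mem[L0]=67
12. P1: store L0 := 5  bus=[BusRdX]  L0: P0=I P1=M  mem[L0]=67
13. P1: store L1 := 3  bus=[BusRdX,Flush]  L1: P0=I P1=M  mem[L1]=64
14. P1: load  L2  bus=[-]  L2: P0=I P1=M  mem[L2]=50
15. P0: store L2 := 24  bus=[BusRdX,Flush]  L2: P0=M P1=I  mem[L2]=42
16. P0: load  L0  bus=[BusRd,Flush]  L0: P0=S P1=S  mem[L0]=5
17. P0: load  L2  bus=[-]  L2: P0=M P1=I  mem[L2]=42

memory[L1] = 64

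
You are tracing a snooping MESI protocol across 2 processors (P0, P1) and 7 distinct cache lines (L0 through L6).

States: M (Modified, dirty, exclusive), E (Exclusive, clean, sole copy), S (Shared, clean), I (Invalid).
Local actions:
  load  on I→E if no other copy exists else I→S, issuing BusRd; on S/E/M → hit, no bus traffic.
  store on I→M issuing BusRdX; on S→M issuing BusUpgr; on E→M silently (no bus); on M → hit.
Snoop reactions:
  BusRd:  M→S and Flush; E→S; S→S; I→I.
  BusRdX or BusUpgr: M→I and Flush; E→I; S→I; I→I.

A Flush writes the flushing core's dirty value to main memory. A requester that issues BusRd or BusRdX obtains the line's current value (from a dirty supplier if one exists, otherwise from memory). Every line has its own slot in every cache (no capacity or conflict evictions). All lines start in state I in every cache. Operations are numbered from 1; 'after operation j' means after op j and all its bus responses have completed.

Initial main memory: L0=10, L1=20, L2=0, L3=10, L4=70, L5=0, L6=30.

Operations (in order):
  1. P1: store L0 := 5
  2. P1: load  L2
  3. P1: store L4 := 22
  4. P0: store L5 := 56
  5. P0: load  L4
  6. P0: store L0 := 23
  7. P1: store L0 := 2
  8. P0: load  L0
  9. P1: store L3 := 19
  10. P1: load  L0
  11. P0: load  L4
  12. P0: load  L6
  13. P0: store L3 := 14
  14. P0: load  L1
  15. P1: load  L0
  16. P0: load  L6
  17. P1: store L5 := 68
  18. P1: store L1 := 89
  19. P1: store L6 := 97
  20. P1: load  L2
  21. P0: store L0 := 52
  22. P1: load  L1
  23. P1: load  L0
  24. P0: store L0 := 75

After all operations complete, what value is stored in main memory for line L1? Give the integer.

  op1 P1: store L0 := 5 → I/M on L0; bus BusRdX; mem=10
  op2 P1: load  L2 → I/E on L2; bus BusRd; mem=0
  op3 P1: store L4 := 22 → I/M on L4; bus BusRdX; mem=70
  op4 P0: store L5 := 56 → M/I on L5; bus BusRdX; mem=0
  op5 P0: load  L4 → S/S on L4; bus BusRd Flush; mem=22
  op6 P0: store L0 := 23 → M/I on L0; bus BusRdX Flush; mem=5
  op7 P1: store L0 := 2 → I/M on L0; bus BusRdX Flush; mem=23
  op8 P0: load  L0 → S/S on L0; bus BusRd Flush; mem=2
  op9 P1: store L3 := 19 → I/M on L3; bus BusRdX; mem=10
  op10 P1: load  L0 → S/S on L0; bus (none); mem=2
  op11 P0: load  L4 → S/S on L4; bus (none); mem=22
  op12 P0: load  L6 → E/I on L6; bus BusRd; mem=30
  op13 P0: store L3 := 14 → M/I on L3; bus BusRdX Flush; mem=19
  op14 P0: load  L1 → E/I on L1; bus BusRd; mem=20
  op15 P1: load  L0 → S/S on L0; bus (none); mem=2
  op16 P0: load  L6 → E/I on L6; bus (none); mem=30
  op17 P1: store L5 := 68 → I/M on L5; bus BusRdX Flush; mem=56
  op18 P1: store L1 := 89 → I/M on L1; bus BusRdX; mem=20
  op19 P1: store L6 := 97 → I/M on L6; bus BusRdX; mem=30
  op20 P1: load  L2 → I/E on L2; bus (none); mem=0
  op21 P0: store L0 := 52 → M/I on L0; bus BusUpgr; mem=2
  op22 P1: load  L1 → I/M on L1; bus (none); mem=20
  op23 P1: load  L0 → S/S on L0; bus BusRd Flush; mem=52
  op24 P0: store L0 := 75 → M/I on L0; bus BusUpgr; mem=52

memory[L1] = 20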